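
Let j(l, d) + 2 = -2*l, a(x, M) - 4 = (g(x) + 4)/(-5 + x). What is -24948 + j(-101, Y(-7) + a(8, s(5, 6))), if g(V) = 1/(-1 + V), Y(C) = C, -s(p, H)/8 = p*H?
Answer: -24748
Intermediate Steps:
s(p, H) = -8*H*p (s(p, H) = -8*p*H = -8*H*p)
a(x, M) = 4 + (4 + 1/(-1 + x))/(-5 + x) (a(x, M) = 4 + (1/(-1 + x) + 4)/(-5 + x) = 4 + (4 + 1/(-1 + x))/(-5 + x))
j(l, d) = -2 - 2*l
-24948 + j(-101, Y(-7) + a(8, s(5, 6))) = -24948 + (-2 - 2*(-101)) = -24948 + (-2 + 202) = -24948 + 200 = -24748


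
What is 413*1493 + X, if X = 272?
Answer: 616881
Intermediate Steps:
413*1493 + X = 413*1493 + 272 = 616609 + 272 = 616881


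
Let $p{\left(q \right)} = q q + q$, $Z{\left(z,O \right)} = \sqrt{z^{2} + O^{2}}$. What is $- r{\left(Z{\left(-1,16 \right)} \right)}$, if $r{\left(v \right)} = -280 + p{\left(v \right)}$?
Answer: $23 - \sqrt{257} \approx 6.9688$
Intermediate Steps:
$Z{\left(z,O \right)} = \sqrt{O^{2} + z^{2}}$
$p{\left(q \right)} = q + q^{2}$ ($p{\left(q \right)} = q^{2} + q = q + q^{2}$)
$r{\left(v \right)} = -280 + v \left(1 + v\right)$
$- r{\left(Z{\left(-1,16 \right)} \right)} = - (-280 + \sqrt{16^{2} + \left(-1\right)^{2}} \left(1 + \sqrt{16^{2} + \left(-1\right)^{2}}\right)) = - (-280 + \sqrt{256 + 1} \left(1 + \sqrt{256 + 1}\right)) = - (-280 + \sqrt{257} \left(1 + \sqrt{257}\right)) = 280 - \sqrt{257} \left(1 + \sqrt{257}\right)$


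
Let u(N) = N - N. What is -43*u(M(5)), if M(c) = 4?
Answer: 0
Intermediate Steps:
u(N) = 0
-43*u(M(5)) = -43*0 = 0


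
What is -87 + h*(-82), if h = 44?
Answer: -3695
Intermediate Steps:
-87 + h*(-82) = -87 + 44*(-82) = -87 - 3608 = -3695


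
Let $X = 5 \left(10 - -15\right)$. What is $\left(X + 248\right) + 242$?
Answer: $615$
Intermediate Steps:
$X = 125$ ($X = 5 \left(10 + 15\right) = 5 \cdot 25 = 125$)
$\left(X + 248\right) + 242 = \left(125 + 248\right) + 242 = 373 + 242 = 615$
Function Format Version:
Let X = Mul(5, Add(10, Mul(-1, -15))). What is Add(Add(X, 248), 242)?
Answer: 615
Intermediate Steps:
X = 125 (X = Mul(5, Add(10, 15)) = Mul(5, 25) = 125)
Add(Add(X, 248), 242) = Add(Add(125, 248), 242) = Add(373, 242) = 615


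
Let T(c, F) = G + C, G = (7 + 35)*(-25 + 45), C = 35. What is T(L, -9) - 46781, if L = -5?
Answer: -45906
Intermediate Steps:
G = 840 (G = 42*20 = 840)
T(c, F) = 875 (T(c, F) = 840 + 35 = 875)
T(L, -9) - 46781 = 875 - 46781 = -45906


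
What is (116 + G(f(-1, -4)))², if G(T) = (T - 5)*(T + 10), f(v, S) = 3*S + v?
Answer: 28900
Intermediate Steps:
f(v, S) = v + 3*S
G(T) = (-5 + T)*(10 + T)
(116 + G(f(-1, -4)))² = (116 + (-50 + (-1 + 3*(-4))² + 5*(-1 + 3*(-4))))² = (116 + (-50 + (-1 - 12)² + 5*(-1 - 12)))² = (116 + (-50 + (-13)² + 5*(-13)))² = (116 + (-50 + 169 - 65))² = (116 + 54)² = 170² = 28900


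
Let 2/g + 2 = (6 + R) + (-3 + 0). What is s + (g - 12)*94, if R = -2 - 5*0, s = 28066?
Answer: 26750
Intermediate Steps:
R = -2 (R = -2 + 0 = -2)
g = -2 (g = 2/(-2 + ((6 - 2) + (-3 + 0))) = 2/(-2 + (4 - 3)) = 2/(-2 + 1) = 2/(-1) = 2*(-1) = -2)
s + (g - 12)*94 = 28066 + (-2 - 12)*94 = 28066 - 14*94 = 28066 - 1316 = 26750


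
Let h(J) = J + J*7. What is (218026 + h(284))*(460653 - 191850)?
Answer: 59216763294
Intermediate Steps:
h(J) = 8*J (h(J) = J + 7*J = 8*J)
(218026 + h(284))*(460653 - 191850) = (218026 + 8*284)*(460653 - 191850) = (218026 + 2272)*268803 = 220298*268803 = 59216763294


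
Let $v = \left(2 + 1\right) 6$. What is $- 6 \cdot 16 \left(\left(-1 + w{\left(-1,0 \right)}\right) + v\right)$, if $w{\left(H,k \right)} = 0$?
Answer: $-1632$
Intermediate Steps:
$v = 18$ ($v = 3 \cdot 6 = 18$)
$- 6 \cdot 16 \left(\left(-1 + w{\left(-1,0 \right)}\right) + v\right) = - 6 \cdot 16 \left(\left(-1 + 0\right) + 18\right) = - 6 \cdot 16 \left(-1 + 18\right) = - 6 \cdot 16 \cdot 17 = \left(-6\right) 272 = -1632$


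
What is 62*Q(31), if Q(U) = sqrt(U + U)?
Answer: 62*sqrt(62) ≈ 488.19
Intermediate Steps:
Q(U) = sqrt(2)*sqrt(U) (Q(U) = sqrt(2*U) = sqrt(2)*sqrt(U))
62*Q(31) = 62*(sqrt(2)*sqrt(31)) = 62*sqrt(62)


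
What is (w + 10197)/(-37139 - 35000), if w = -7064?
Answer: -3133/72139 ≈ -0.043430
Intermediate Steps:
(w + 10197)/(-37139 - 35000) = (-7064 + 10197)/(-37139 - 35000) = 3133/(-72139) = 3133*(-1/72139) = -3133/72139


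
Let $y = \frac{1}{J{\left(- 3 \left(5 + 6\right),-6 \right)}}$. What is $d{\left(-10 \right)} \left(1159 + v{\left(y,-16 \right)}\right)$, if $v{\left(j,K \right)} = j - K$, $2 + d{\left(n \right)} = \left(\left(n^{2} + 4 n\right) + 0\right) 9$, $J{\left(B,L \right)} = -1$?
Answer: $631612$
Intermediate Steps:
$d{\left(n \right)} = -2 + 9 n^{2} + 36 n$ ($d{\left(n \right)} = -2 + \left(\left(n^{2} + 4 n\right) + 0\right) 9 = -2 + \left(n^{2} + 4 n\right) 9 = -2 + \left(9 n^{2} + 36 n\right) = -2 + 9 n^{2} + 36 n$)
$y = -1$ ($y = \frac{1}{-1} = -1$)
$d{\left(-10 \right)} \left(1159 + v{\left(y,-16 \right)}\right) = \left(-2 + 9 \left(-10\right)^{2} + 36 \left(-10\right)\right) \left(1159 - -15\right) = \left(-2 + 9 \cdot 100 - 360\right) \left(1159 + \left(-1 + 16\right)\right) = \left(-2 + 900 - 360\right) \left(1159 + 15\right) = 538 \cdot 1174 = 631612$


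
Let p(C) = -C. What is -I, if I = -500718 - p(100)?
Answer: 500618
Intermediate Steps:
I = -500618 (I = -500718 - (-1)*100 = -500718 - 1*(-100) = -500718 + 100 = -500618)
-I = -1*(-500618) = 500618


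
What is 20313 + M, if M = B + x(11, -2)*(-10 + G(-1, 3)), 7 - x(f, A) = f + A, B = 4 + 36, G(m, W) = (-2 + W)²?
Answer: 20371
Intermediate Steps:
B = 40
x(f, A) = 7 - A - f (x(f, A) = 7 - (f + A) = 7 - (A + f) = 7 + (-A - f) = 7 - A - f)
M = 58 (M = 40 + (7 - 1*(-2) - 1*11)*(-10 + (-2 + 3)²) = 40 + (7 + 2 - 11)*(-10 + 1²) = 40 - 2*(-10 + 1) = 40 - 2*(-9) = 40 + 18 = 58)
20313 + M = 20313 + 58 = 20371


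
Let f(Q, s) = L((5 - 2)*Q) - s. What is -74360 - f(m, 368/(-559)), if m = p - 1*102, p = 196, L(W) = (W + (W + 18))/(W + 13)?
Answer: -12262769698/164905 ≈ -74363.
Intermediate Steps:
L(W) = (18 + 2*W)/(13 + W) (L(W) = (W + (18 + W))/(13 + W) = (18 + 2*W)/(13 + W))
m = 94 (m = 196 - 1*102 = 196 - 102 = 94)
f(Q, s) = -s + 2*(9 + 3*Q)/(13 + 3*Q) (f(Q, s) = 2*(9 + (5 - 2)*Q)/(13 + (5 - 2)*Q) - s = 2*(9 + 3*Q)/(13 + 3*Q) - s = -s + 2*(9 + 3*Q)/(13 + 3*Q))
-74360 - f(m, 368/(-559)) = -74360 - (18 + 6*94 - 368/(-559)*(13 + 3*94))/(13 + 3*94) = -74360 - (18 + 564 - 368*(-1/559)*(13 + 282))/(13 + 282) = -74360 - (18 + 564 - 1*(-368/559)*295)/295 = -74360 - (18 + 564 + 108560/559)/295 = -74360 - 433898/(295*559) = -74360 - 1*433898/164905 = -74360 - 433898/164905 = -12262769698/164905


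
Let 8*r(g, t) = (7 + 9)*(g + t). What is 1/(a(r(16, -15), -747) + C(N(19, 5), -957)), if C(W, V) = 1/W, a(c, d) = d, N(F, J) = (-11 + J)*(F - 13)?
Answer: -36/26893 ≈ -0.0013386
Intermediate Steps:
N(F, J) = (-13 + F)*(-11 + J) (N(F, J) = (-11 + J)*(-13 + F) = (-13 + F)*(-11 + J))
r(g, t) = 2*g + 2*t (r(g, t) = ((7 + 9)*(g + t))/8 = (16*(g + t))/8 = (16*g + 16*t)/8 = 2*g + 2*t)
1/(a(r(16, -15), -747) + C(N(19, 5), -957)) = 1/(-747 + 1/(143 - 13*5 - 11*19 + 19*5)) = 1/(-747 + 1/(143 - 65 - 209 + 95)) = 1/(-747 + 1/(-36)) = 1/(-747 - 1/36) = 1/(-26893/36) = -36/26893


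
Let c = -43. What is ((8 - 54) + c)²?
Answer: 7921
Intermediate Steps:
((8 - 54) + c)² = ((8 - 54) - 43)² = (-46 - 43)² = (-89)² = 7921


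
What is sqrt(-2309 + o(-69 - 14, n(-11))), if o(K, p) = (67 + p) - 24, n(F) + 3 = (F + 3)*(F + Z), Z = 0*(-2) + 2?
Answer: 13*I*sqrt(13) ≈ 46.872*I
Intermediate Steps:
Z = 2 (Z = 0 + 2 = 2)
n(F) = -3 + (2 + F)*(3 + F) (n(F) = -3 + (F + 3)*(F + 2) = -3 + (3 + F)*(2 + F) = -3 + (2 + F)*(3 + F))
o(K, p) = 43 + p
sqrt(-2309 + o(-69 - 14, n(-11))) = sqrt(-2309 + (43 + (3 + (-11)**2 + 5*(-11)))) = sqrt(-2309 + (43 + (3 + 121 - 55))) = sqrt(-2309 + (43 + 69)) = sqrt(-2309 + 112) = sqrt(-2197) = 13*I*sqrt(13)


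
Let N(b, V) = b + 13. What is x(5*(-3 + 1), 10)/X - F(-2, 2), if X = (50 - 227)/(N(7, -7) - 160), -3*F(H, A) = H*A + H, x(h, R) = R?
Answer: 1046/177 ≈ 5.9096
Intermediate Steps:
F(H, A) = -H/3 - A*H/3 (F(H, A) = -(H*A + H)/3 = -(A*H + H)/3 = -(H + A*H)/3 = -H/3 - A*H/3)
N(b, V) = 13 + b
X = 177/140 (X = (50 - 227)/((13 + 7) - 160) = -177/(20 - 160) = -177/(-140) = -177*(-1/140) = 177/140 ≈ 1.2643)
x(5*(-3 + 1), 10)/X - F(-2, 2) = 10/(177/140) - (-1)*(-2)*(1 + 2)/3 = 10*(140/177) - (-1)*(-2)*3/3 = 1400/177 - 1*2 = 1400/177 - 2 = 1046/177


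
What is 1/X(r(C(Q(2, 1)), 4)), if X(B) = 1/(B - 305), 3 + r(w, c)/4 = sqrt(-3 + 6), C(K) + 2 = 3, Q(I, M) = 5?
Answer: -317 + 4*sqrt(3) ≈ -310.07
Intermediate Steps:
C(K) = 1 (C(K) = -2 + 3 = 1)
r(w, c) = -12 + 4*sqrt(3) (r(w, c) = -12 + 4*sqrt(-3 + 6) = -12 + 4*sqrt(3))
X(B) = 1/(-305 + B)
1/X(r(C(Q(2, 1)), 4)) = 1/(1/(-305 + (-12 + 4*sqrt(3)))) = 1/(1/(-317 + 4*sqrt(3))) = -317 + 4*sqrt(3)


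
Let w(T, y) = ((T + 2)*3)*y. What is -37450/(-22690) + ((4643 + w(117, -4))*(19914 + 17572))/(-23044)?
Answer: -136683942515/26143418 ≈ -5228.2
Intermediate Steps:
w(T, y) = y*(6 + 3*T) (w(T, y) = ((2 + T)*3)*y = (6 + 3*T)*y = y*(6 + 3*T))
-37450/(-22690) + ((4643 + w(117, -4))*(19914 + 17572))/(-23044) = -37450/(-22690) + ((4643 + 3*(-4)*(2 + 117))*(19914 + 17572))/(-23044) = -37450*(-1/22690) + ((4643 + 3*(-4)*119)*37486)*(-1/23044) = 3745/2269 + ((4643 - 1428)*37486)*(-1/23044) = 3745/2269 + (3215*37486)*(-1/23044) = 3745/2269 + 120517490*(-1/23044) = 3745/2269 - 60258745/11522 = -136683942515/26143418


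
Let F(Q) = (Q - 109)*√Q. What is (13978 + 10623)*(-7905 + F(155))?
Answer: -194470905 + 1131646*√155 ≈ -1.8038e+8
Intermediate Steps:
F(Q) = √Q*(-109 + Q) (F(Q) = (-109 + Q)*√Q = √Q*(-109 + Q))
(13978 + 10623)*(-7905 + F(155)) = (13978 + 10623)*(-7905 + √155*(-109 + 155)) = 24601*(-7905 + √155*46) = 24601*(-7905 + 46*√155) = -194470905 + 1131646*√155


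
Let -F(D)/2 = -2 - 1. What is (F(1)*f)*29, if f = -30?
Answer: -5220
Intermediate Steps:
F(D) = 6 (F(D) = -2*(-2 - 1) = -2*(-3) = 6)
(F(1)*f)*29 = (6*(-30))*29 = -180*29 = -5220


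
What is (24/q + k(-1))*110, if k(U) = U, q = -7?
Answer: -3410/7 ≈ -487.14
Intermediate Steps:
(24/q + k(-1))*110 = (24/(-7) - 1)*110 = (24*(-⅐) - 1)*110 = (-24/7 - 1)*110 = -31/7*110 = -3410/7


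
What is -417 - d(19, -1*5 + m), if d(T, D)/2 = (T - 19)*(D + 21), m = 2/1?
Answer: -417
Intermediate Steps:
m = 2 (m = 2*1 = 2)
d(T, D) = 2*(-19 + T)*(21 + D) (d(T, D) = 2*((T - 19)*(D + 21)) = 2*((-19 + T)*(21 + D)) = 2*(-19 + T)*(21 + D))
-417 - d(19, -1*5 + m) = -417 - (-798 - 38*(-1*5 + 2) + 42*19 + 2*(-1*5 + 2)*19) = -417 - (-798 - 38*(-5 + 2) + 798 + 2*(-5 + 2)*19) = -417 - (-798 - 38*(-3) + 798 + 2*(-3)*19) = -417 - (-798 + 114 + 798 - 114) = -417 - 1*0 = -417 + 0 = -417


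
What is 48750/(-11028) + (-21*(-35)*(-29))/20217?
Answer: -67813365/12386282 ≈ -5.4749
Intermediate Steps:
48750/(-11028) + (-21*(-35)*(-29))/20217 = 48750*(-1/11028) + (735*(-29))*(1/20217) = -8125/1838 - 21315*1/20217 = -8125/1838 - 7105/6739 = -67813365/12386282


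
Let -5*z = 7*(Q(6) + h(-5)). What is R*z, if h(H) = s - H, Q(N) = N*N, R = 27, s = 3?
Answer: -8316/5 ≈ -1663.2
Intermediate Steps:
Q(N) = N**2
h(H) = 3 - H
z = -308/5 (z = -7*(6**2 + (3 - 1*(-5)))/5 = -7*(36 + (3 + 5))/5 = -7*(36 + 8)/5 = -7*44/5 = -1/5*308 = -308/5 ≈ -61.600)
R*z = 27*(-308/5) = -8316/5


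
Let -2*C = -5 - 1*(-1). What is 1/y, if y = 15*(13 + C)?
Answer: 1/225 ≈ 0.0044444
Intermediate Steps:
C = 2 (C = -(-5 - 1*(-1))/2 = -(-5 + 1)/2 = -1/2*(-4) = 2)
y = 225 (y = 15*(13 + 2) = 15*15 = 225)
1/y = 1/225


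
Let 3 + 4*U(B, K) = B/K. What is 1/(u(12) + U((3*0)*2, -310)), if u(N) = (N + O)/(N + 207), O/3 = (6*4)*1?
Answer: -292/107 ≈ -2.7290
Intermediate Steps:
O = 72 (O = 3*((6*4)*1) = 3*(24*1) = 3*24 = 72)
U(B, K) = -¾ + B/(4*K) (U(B, K) = -¾ + (B/K)/4 = -¾ + B/(4*K))
u(N) = (72 + N)/(207 + N) (u(N) = (N + 72)/(N + 207) = (72 + N)/(207 + N))
1/(u(12) + U((3*0)*2, -310)) = 1/((72 + 12)/(207 + 12) + (¼)*((3*0)*2 - 3*(-310))/(-310)) = 1/(84/219 + (¼)*(-1/310)*(0*2 + 930)) = 1/((1/219)*84 + (¼)*(-1/310)*(0 + 930)) = 1/(28/73 + (¼)*(-1/310)*930) = 1/(28/73 - ¾) = 1/(-107/292) = -292/107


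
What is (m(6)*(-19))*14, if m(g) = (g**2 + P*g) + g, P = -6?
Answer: -1596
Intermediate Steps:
m(g) = g**2 - 5*g (m(g) = (g**2 - 6*g) + g = g**2 - 5*g)
(m(6)*(-19))*14 = ((6*(-5 + 6))*(-19))*14 = ((6*1)*(-19))*14 = (6*(-19))*14 = -114*14 = -1596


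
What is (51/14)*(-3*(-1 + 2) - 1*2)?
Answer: -255/14 ≈ -18.214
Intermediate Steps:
(51/14)*(-3*(-1 + 2) - 1*2) = (51*(1/14))*(-3*1 - 2) = 51*(-3 - 2)/14 = (51/14)*(-5) = -255/14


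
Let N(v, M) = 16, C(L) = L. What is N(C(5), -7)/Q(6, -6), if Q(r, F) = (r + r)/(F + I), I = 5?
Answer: -4/3 ≈ -1.3333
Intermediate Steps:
Q(r, F) = 2*r/(5 + F) (Q(r, F) = (r + r)/(F + 5) = (2*r)/(5 + F) = 2*r/(5 + F))
N(C(5), -7)/Q(6, -6) = 16/(2*6/(5 - 6)) = 16/(2*6/(-1)) = 16/(2*6*(-1)) = 16/(-12) = -1/12*16 = -4/3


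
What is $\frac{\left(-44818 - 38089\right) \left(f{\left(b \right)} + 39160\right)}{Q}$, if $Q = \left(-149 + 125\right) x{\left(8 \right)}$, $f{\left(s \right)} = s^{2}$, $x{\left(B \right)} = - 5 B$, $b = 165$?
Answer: $- \frac{1100756239}{192} \approx -5.7331 \cdot 10^{6}$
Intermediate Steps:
$Q = 960$ ($Q = \left(-149 + 125\right) \left(\left(-5\right) 8\right) = \left(-24\right) \left(-40\right) = 960$)
$\frac{\left(-44818 - 38089\right) \left(f{\left(b \right)} + 39160\right)}{Q} = \frac{\left(-44818 - 38089\right) \left(165^{2} + 39160\right)}{960} = - 82907 \left(27225 + 39160\right) \frac{1}{960} = \left(-82907\right) 66385 \cdot \frac{1}{960} = \left(-5503781195\right) \frac{1}{960} = - \frac{1100756239}{192}$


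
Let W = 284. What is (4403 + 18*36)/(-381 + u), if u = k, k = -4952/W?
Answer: -358621/28289 ≈ -12.677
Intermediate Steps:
k = -1238/71 (k = -4952/284 = -4952*1/284 = -1238/71 ≈ -17.437)
u = -1238/71 ≈ -17.437
(4403 + 18*36)/(-381 + u) = (4403 + 18*36)/(-381 - 1238/71) = (4403 + 648)/(-28289/71) = 5051*(-71/28289) = -358621/28289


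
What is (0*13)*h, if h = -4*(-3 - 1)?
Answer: 0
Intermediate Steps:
h = 16 (h = -4*(-4) = 16)
(0*13)*h = (0*13)*16 = 0*16 = 0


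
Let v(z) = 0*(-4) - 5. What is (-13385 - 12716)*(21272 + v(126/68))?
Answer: -555089967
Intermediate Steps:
v(z) = -5 (v(z) = 0 - 5 = -5)
(-13385 - 12716)*(21272 + v(126/68)) = (-13385 - 12716)*(21272 - 5) = -26101*21267 = -555089967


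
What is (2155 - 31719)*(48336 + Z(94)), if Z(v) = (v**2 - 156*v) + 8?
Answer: -1256943024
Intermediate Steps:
Z(v) = 8 + v**2 - 156*v
(2155 - 31719)*(48336 + Z(94)) = (2155 - 31719)*(48336 + (8 + 94**2 - 156*94)) = -29564*(48336 + (8 + 8836 - 14664)) = -29564*(48336 - 5820) = -29564*42516 = -1256943024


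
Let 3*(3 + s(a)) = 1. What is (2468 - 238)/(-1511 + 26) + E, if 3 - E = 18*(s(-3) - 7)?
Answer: 52123/297 ≈ 175.50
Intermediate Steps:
s(a) = -8/3 (s(a) = -3 + (⅓)*1 = -3 + ⅓ = -8/3)
E = 177 (E = 3 - 18*(-8/3 - 7) = 3 - 18*(-29)/3 = 3 - 1*(-174) = 3 + 174 = 177)
(2468 - 238)/(-1511 + 26) + E = (2468 - 238)/(-1511 + 26) + 177 = 2230/(-1485) + 177 = 2230*(-1/1485) + 177 = -446/297 + 177 = 52123/297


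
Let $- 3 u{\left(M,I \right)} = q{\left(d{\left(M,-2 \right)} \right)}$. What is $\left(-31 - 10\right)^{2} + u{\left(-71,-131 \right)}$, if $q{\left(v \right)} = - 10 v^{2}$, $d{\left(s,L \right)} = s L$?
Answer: $\frac{206683}{3} \approx 68894.0$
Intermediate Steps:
$d{\left(s,L \right)} = L s$
$u{\left(M,I \right)} = \frac{40 M^{2}}{3}$ ($u{\left(M,I \right)} = - \frac{\left(-10\right) \left(- 2 M\right)^{2}}{3} = - \frac{\left(-10\right) 4 M^{2}}{3} = - \frac{\left(-40\right) M^{2}}{3} = \frac{40 M^{2}}{3}$)
$\left(-31 - 10\right)^{2} + u{\left(-71,-131 \right)} = \left(-31 - 10\right)^{2} + \frac{40 \left(-71\right)^{2}}{3} = \left(-41\right)^{2} + \frac{40}{3} \cdot 5041 = 1681 + \frac{201640}{3} = \frac{206683}{3}$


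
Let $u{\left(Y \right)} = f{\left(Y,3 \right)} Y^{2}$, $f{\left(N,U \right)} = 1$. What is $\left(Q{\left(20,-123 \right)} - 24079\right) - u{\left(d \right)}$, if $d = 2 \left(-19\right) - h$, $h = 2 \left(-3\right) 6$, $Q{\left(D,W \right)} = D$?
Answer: $-24063$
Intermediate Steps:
$h = -36$ ($h = \left(-6\right) 6 = -36$)
$d = -2$ ($d = 2 \left(-19\right) - -36 = -38 + 36 = -2$)
$u{\left(Y \right)} = Y^{2}$ ($u{\left(Y \right)} = 1 Y^{2} = Y^{2}$)
$\left(Q{\left(20,-123 \right)} - 24079\right) - u{\left(d \right)} = \left(20 - 24079\right) - \left(-2\right)^{2} = \left(20 - 24079\right) - 4 = -24059 - 4 = -24063$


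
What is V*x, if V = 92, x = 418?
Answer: 38456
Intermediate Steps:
V*x = 92*418 = 38456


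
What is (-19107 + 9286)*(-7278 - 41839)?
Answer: 482378057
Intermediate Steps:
(-19107 + 9286)*(-7278 - 41839) = -9821*(-49117) = 482378057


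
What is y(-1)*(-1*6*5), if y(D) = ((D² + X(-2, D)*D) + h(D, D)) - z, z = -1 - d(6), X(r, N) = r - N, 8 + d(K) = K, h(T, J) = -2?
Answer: 30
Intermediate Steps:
d(K) = -8 + K
z = 1 (z = -1 - (-8 + 6) = -1 - 1*(-2) = -1 + 2 = 1)
y(D) = -3 + D² + D*(-2 - D) (y(D) = ((D² + (-2 - D)*D) - 2) - 1*1 = ((D² + D*(-2 - D)) - 2) - 1 = (-2 + D² + D*(-2 - D)) - 1 = -3 + D² + D*(-2 - D))
y(-1)*(-1*6*5) = (-3 - 2*(-1))*(-1*6*5) = (-3 + 2)*(-6*5) = -1*(-30) = 30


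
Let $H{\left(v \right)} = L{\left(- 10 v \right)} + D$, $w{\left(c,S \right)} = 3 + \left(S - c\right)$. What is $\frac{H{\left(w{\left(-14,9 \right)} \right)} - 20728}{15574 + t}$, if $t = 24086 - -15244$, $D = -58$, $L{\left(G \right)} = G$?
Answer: $- \frac{10523}{27452} \approx -0.38332$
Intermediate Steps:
$t = 39330$ ($t = 24086 + 15244 = 39330$)
$w{\left(c,S \right)} = 3 + S - c$
$H{\left(v \right)} = -58 - 10 v$ ($H{\left(v \right)} = - 10 v - 58 = -58 - 10 v$)
$\frac{H{\left(w{\left(-14,9 \right)} \right)} - 20728}{15574 + t} = \frac{\left(-58 - 10 \left(3 + 9 - -14\right)\right) - 20728}{15574 + 39330} = \frac{\left(-58 - 10 \left(3 + 9 + 14\right)\right) - 20728}{54904} = \left(\left(-58 - 260\right) - 20728\right) \frac{1}{54904} = \left(-318 - 20728\right) \frac{1}{54904} = \left(-21046\right) \frac{1}{54904} = - \frac{10523}{27452}$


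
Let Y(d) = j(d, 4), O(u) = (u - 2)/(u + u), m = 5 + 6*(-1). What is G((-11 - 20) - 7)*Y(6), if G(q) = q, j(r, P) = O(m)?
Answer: -57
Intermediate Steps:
m = -1 (m = 5 - 6 = -1)
O(u) = (-2 + u)/(2*u) (O(u) = (-2 + u)/((2*u)) = (-2 + u)*(1/(2*u)) = (-2 + u)/(2*u))
j(r, P) = 3/2 (j(r, P) = (½)*(-2 - 1)/(-1) = (½)*(-1)*(-3) = 3/2)
Y(d) = 3/2
G((-11 - 20) - 7)*Y(6) = ((-11 - 20) - 7)*(3/2) = (-31 - 7)*(3/2) = -38*3/2 = -57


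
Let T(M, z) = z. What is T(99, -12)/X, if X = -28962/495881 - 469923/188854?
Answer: 374596441496/79498492237 ≈ 4.7120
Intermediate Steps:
X = -238495476711/93649110374 (X = -28962*1/495881 - 469923*1/188854 = -28962/495881 - 469923/188854 = -238495476711/93649110374 ≈ -2.5467)
T(99, -12)/X = -12/(-238495476711/93649110374) = -12*(-93649110374/238495476711) = 374596441496/79498492237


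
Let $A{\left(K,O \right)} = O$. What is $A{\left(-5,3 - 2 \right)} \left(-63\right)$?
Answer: $-63$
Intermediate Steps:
$A{\left(-5,3 - 2 \right)} \left(-63\right) = \left(3 - 2\right) \left(-63\right) = 1 \left(-63\right) = -63$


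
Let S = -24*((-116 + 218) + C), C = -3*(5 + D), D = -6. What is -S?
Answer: 2520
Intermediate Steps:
C = 3 (C = -3*(5 - 6) = -3*(-1) = 3)
S = -2520 (S = -24*((-116 + 218) + 3) = -24*(102 + 3) = -24*105 = -2520)
-S = -1*(-2520) = 2520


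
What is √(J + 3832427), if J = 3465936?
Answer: √7298363 ≈ 2701.5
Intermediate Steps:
√(J + 3832427) = √(3465936 + 3832427) = √7298363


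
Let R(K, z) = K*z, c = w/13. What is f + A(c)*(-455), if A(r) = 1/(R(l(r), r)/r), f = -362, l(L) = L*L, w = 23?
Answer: -268393/529 ≈ -507.36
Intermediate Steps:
l(L) = L**2
c = 23/13 ≈ 1.7692
A(r) = r**(-2) (A(r) = 1/((r**2*r)/r) = 1/(r**3/r) = 1/(r**2) = r**(-2))
f + A(c)*(-455) = -362 - 455/(23/13)**2 = -362 + (169/529)*(-455) = -362 - 76895/529 = -268393/529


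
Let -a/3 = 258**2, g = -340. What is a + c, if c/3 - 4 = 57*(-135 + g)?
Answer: -280905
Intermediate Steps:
c = -81213 (c = 12 + 3*(57*(-135 - 340)) = 12 + 3*(57*(-475)) = 12 + 3*(-27075) = 12 - 81225 = -81213)
a = -199692 (a = -3*258**2 = -3*66564 = -199692)
a + c = -199692 - 81213 = -280905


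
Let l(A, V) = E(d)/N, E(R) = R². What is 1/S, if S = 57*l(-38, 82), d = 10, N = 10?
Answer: 1/570 ≈ 0.0017544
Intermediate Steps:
l(A, V) = 10 (l(A, V) = 10²/10 = 100*(⅒) = 10)
S = 570 (S = 57*10 = 570)
1/S = 1/570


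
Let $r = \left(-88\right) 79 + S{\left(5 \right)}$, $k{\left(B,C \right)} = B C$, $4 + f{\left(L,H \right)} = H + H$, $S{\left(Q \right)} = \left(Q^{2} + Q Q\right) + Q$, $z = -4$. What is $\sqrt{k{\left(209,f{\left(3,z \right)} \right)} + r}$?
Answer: $3 i \sqrt{1045} \approx 96.979 i$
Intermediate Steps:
$S{\left(Q \right)} = Q + 2 Q^{2}$ ($S{\left(Q \right)} = \left(Q^{2} + Q^{2}\right) + Q = 2 Q^{2} + Q = Q + 2 Q^{2}$)
$f{\left(L,H \right)} = -4 + 2 H$ ($f{\left(L,H \right)} = -4 + \left(H + H\right) = -4 + 2 H$)
$r = -6897$ ($r = \left(-88\right) 79 + 5 \left(1 + 2 \cdot 5\right) = -6952 + 5 \left(1 + 10\right) = -6952 + 5 \cdot 11 = -6952 + 55 = -6897$)
$\sqrt{k{\left(209,f{\left(3,z \right)} \right)} + r} = \sqrt{209 \left(-4 + 2 \left(-4\right)\right) - 6897} = \sqrt{209 \left(-4 - 8\right) - 6897} = \sqrt{209 \left(-12\right) - 6897} = \sqrt{-2508 - 6897} = \sqrt{-9405} = 3 i \sqrt{1045}$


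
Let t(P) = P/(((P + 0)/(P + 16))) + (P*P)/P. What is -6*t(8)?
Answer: -192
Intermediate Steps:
t(P) = 16 + 2*P (t(P) = P/((P/(16 + P))) + P²/P = P*((16 + P)/P) + P = (16 + P) + P = 16 + 2*P)
-6*t(8) = -6*(16 + 2*8) = -6*(16 + 16) = -6*32 = -192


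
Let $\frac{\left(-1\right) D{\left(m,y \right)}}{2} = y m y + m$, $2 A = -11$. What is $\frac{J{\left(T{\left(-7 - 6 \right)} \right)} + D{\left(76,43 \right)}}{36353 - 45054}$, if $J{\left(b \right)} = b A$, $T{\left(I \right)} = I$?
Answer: $\frac{562257}{17402} \approx 32.31$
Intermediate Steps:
$A = - \frac{11}{2}$ ($A = \frac{1}{2} \left(-11\right) = - \frac{11}{2} \approx -5.5$)
$D{\left(m,y \right)} = - 2 m - 2 m y^{2}$ ($D{\left(m,y \right)} = - 2 \left(y m y + m\right) = - 2 \left(m y y + m\right) = - 2 \left(m y^{2} + m\right) = - 2 \left(m + m y^{2}\right) = - 2 m - 2 m y^{2}$)
$J{\left(b \right)} = - \frac{11 b}{2}$ ($J{\left(b \right)} = b \left(- \frac{11}{2}\right) = - \frac{11 b}{2}$)
$\frac{J{\left(T{\left(-7 - 6 \right)} \right)} + D{\left(76,43 \right)}}{36353 - 45054} = \frac{- \frac{11 \left(-7 - 6\right)}{2} - 152 \left(1 + 43^{2}\right)}{36353 - 45054} = \frac{\left(- \frac{11}{2}\right) \left(-13\right) - 152 \left(1 + 1849\right)}{-8701} = \left(\frac{143}{2} - 152 \cdot 1850\right) \left(- \frac{1}{8701}\right) = \left(\frac{143}{2} - 281200\right) \left(- \frac{1}{8701}\right) = \left(- \frac{562257}{2}\right) \left(- \frac{1}{8701}\right) = \frac{562257}{17402}$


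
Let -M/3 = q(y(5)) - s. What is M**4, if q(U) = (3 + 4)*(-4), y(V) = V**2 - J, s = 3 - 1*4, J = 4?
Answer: 43046721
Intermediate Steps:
s = -1 (s = 3 - 4 = -1)
y(V) = -4 + V**2 (y(V) = V**2 - 1*4 = V**2 - 4 = -4 + V**2)
q(U) = -28 (q(U) = 7*(-4) = -28)
M = 81 (M = -3*(-28 - 1*(-1)) = -3*(-28 + 1) = -3*(-27) = 81)
M**4 = 81**4 = 43046721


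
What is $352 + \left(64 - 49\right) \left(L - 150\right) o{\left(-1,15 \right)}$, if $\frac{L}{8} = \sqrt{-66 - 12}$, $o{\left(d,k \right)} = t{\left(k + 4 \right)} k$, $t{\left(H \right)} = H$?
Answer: $-640898 + 34200 i \sqrt{78} \approx -6.409 \cdot 10^{5} + 3.0205 \cdot 10^{5} i$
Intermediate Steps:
$o{\left(d,k \right)} = k \left(4 + k\right)$ ($o{\left(d,k \right)} = \left(k + 4\right) k = \left(4 + k\right) k = k \left(4 + k\right)$)
$L = 8 i \sqrt{78}$ ($L = 8 \sqrt{-66 - 12} = 8 \sqrt{-78} = 8 i \sqrt{78} \approx 70.654 i$)
$352 + \left(64 - 49\right) \left(L - 150\right) o{\left(-1,15 \right)} = 352 + \left(64 - 49\right) \left(8 i \sqrt{78} - 150\right) 15 \left(4 + 15\right) = 352 + 15 \left(-150 + 8 i \sqrt{78}\right) 15 \cdot 19 = 352 + \left(-2250 + 120 i \sqrt{78}\right) 285 = 352 - \left(641250 - 34200 i \sqrt{78}\right) = -640898 + 34200 i \sqrt{78}$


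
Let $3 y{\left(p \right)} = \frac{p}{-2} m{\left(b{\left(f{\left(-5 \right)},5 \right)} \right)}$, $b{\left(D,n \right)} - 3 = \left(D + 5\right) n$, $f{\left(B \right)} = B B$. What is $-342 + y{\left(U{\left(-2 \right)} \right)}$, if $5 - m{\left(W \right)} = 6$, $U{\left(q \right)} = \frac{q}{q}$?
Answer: $- \frac{2051}{6} \approx -341.83$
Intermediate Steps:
$f{\left(B \right)} = B^{2}$
$U{\left(q \right)} = 1$
$b{\left(D,n \right)} = 3 + n \left(5 + D\right)$ ($b{\left(D,n \right)} = 3 + \left(D + 5\right) n = 3 + \left(5 + D\right) n = 3 + n \left(5 + D\right)$)
$m{\left(W \right)} = -1$ ($m{\left(W \right)} = 5 - 6 = -1$)
$y{\left(p \right)} = \frac{p}{6}$ ($y{\left(p \right)} = \frac{\frac{p}{-2} \left(-1\right)}{3} = \frac{p \left(- \frac{1}{2}\right) \left(-1\right)}{3} = \frac{- \frac{p}{2} \left(-1\right)}{3} = \frac{\frac{1}{2} p}{3} = \frac{p}{6}$)
$-342 + y{\left(U{\left(-2 \right)} \right)} = -342 + \frac{1}{6} \cdot 1 = -342 + \frac{1}{6} = - \frac{2051}{6}$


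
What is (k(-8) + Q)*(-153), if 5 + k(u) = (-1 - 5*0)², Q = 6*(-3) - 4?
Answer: 3978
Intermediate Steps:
Q = -22 (Q = -18 - 4 = -22)
k(u) = -4 (k(u) = -5 + (-1 - 5*0)² = -5 + (-1 + 0)² = -5 + (-1)² = -5 + 1 = -4)
(k(-8) + Q)*(-153) = (-4 - 22)*(-153) = -26*(-153) = 3978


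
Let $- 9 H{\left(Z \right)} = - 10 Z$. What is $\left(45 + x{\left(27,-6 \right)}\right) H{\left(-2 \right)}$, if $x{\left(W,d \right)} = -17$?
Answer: $- \frac{560}{9} \approx -62.222$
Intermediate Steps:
$H{\left(Z \right)} = \frac{10 Z}{9}$ ($H{\left(Z \right)} = - \frac{\left(-10\right) Z}{9} = \frac{10 Z}{9}$)
$\left(45 + x{\left(27,-6 \right)}\right) H{\left(-2 \right)} = \left(45 - 17\right) \frac{10}{9} \left(-2\right) = 28 \left(- \frac{20}{9}\right) = - \frac{560}{9}$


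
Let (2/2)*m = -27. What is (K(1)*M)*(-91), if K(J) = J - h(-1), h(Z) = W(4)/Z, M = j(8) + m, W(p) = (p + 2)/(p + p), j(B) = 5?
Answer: 7007/2 ≈ 3503.5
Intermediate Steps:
m = -27
W(p) = (2 + p)/(2*p) (W(p) = (2 + p)/((2*p)) = (2 + p)*(1/(2*p)) = (2 + p)/(2*p))
M = -22 (M = 5 - 27 = -22)
h(Z) = 3/(4*Z) (h(Z) = ((½)*(2 + 4)/4)/Z = ((½)*(¼)*6)/Z = 3/(4*Z))
K(J) = ¾ + J (K(J) = J - 3/(4*(-1)) = J - 3*(-1)/4 = J - 1*(-¾) = J + ¾ = ¾ + J)
(K(1)*M)*(-91) = ((¾ + 1)*(-22))*(-91) = ((7/4)*(-22))*(-91) = -77/2*(-91) = 7007/2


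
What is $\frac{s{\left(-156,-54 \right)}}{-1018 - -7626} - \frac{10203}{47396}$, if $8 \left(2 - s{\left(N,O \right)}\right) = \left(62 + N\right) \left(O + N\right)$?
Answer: $- \frac{92138131}{156596384} \approx -0.58838$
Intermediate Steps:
$s{\left(N,O \right)} = 2 - \frac{\left(62 + N\right) \left(N + O\right)}{8}$ ($s{\left(N,O \right)} = 2 - \frac{\left(62 + N\right) \left(O + N\right)}{8} = 2 - \frac{\left(62 + N\right) \left(N + O\right)}{8}$)
$\frac{s{\left(-156,-54 \right)}}{-1018 - -7626} - \frac{10203}{47396} = \frac{2 - -1209 - - \frac{837}{2} - \frac{\left(-156\right)^{2}}{8} - \left(- \frac{39}{2}\right) \left(-54\right)}{-1018 - -7626} - \frac{10203}{47396} = \frac{2 + 1209 + \frac{837}{2} - 3042 - 1053}{-1018 + 7626} - \frac{10203}{47396} = \frac{2 + 1209 + \frac{837}{2} - 3042 - 1053}{6608} - \frac{10203}{47396} = \left(- \frac{4931}{2}\right) \frac{1}{6608} - \frac{10203}{47396} = - \frac{4931}{13216} - \frac{10203}{47396} = - \frac{92138131}{156596384}$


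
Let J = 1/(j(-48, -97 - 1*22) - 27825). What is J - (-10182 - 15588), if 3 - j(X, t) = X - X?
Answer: 716972939/27822 ≈ 25770.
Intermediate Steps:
j(X, t) = 3 (j(X, t) = 3 - (X - X) = 3 - 1*0 = 3 + 0 = 3)
J = -1/27822 (J = 1/(3 - 27825) = 1/(-27822) = -1/27822 ≈ -3.5943e-5)
J - (-10182 - 15588) = -1/27822 - (-10182 - 15588) = -1/27822 - 1*(-25770) = -1/27822 + 25770 = 716972939/27822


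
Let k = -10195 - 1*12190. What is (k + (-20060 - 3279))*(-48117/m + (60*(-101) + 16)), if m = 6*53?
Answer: 15013543986/53 ≈ 2.8327e+8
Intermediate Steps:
m = 318
k = -22385 (k = -10195 - 12190 = -22385)
(k + (-20060 - 3279))*(-48117/m + (60*(-101) + 16)) = (-22385 + (-20060 - 3279))*(-48117/318 + (60*(-101) + 16)) = (-22385 - 23339)*(-48117*1/318 + (-6060 + 16)) = -45724*(-16039/106 - 6044) = -45724*(-656703/106) = 15013543986/53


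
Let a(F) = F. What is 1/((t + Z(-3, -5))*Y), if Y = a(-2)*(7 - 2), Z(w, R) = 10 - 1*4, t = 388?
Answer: -1/3940 ≈ -0.00025381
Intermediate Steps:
Z(w, R) = 6 (Z(w, R) = 10 - 4 = 6)
Y = -10 (Y = -2*(7 - 2) = -2*5 = -10)
1/((t + Z(-3, -5))*Y) = 1/((388 + 6)*(-10)) = 1/(394*(-10)) = 1/(-3940) = -1/3940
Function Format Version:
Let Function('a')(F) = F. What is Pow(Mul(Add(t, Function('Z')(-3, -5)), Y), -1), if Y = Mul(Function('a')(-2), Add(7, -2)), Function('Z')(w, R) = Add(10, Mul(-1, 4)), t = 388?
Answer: Rational(-1, 3940) ≈ -0.00025381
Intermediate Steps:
Function('Z')(w, R) = 6 (Function('Z')(w, R) = Add(10, -4) = 6)
Y = -10 (Y = Mul(-2, Add(7, -2)) = Mul(-2, 5) = -10)
Pow(Mul(Add(t, Function('Z')(-3, -5)), Y), -1) = Pow(Mul(Add(388, 6), -10), -1) = Pow(Mul(394, -10), -1) = Pow(-3940, -1) = Rational(-1, 3940)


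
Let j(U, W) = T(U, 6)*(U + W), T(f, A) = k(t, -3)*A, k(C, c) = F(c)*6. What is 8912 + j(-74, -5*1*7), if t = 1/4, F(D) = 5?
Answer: -10708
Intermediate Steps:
t = ¼ ≈ 0.25000
k(C, c) = 30 (k(C, c) = 5*6 = 30)
T(f, A) = 30*A
j(U, W) = 180*U + 180*W (j(U, W) = (30*6)*(U + W) = 180*(U + W) = 180*U + 180*W)
8912 + j(-74, -5*1*7) = 8912 + (180*(-74) + 180*(-5*1*7)) = 8912 + (-13320 + 180*(-5*7)) = 8912 + (-13320 + 180*(-35)) = 8912 + (-13320 - 6300) = 8912 - 19620 = -10708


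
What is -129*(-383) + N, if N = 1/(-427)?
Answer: 21096788/427 ≈ 49407.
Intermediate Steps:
N = -1/427 ≈ -0.0023419
-129*(-383) + N = -129*(-383) - 1/427 = 49407 - 1/427 = 21096788/427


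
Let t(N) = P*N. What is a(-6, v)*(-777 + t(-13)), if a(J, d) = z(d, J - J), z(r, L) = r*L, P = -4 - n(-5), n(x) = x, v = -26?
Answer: 0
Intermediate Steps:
P = 1 (P = -4 - 1*(-5) = -4 + 5 = 1)
z(r, L) = L*r
a(J, d) = 0 (a(J, d) = (J - J)*d = 0*d = 0)
t(N) = N (t(N) = 1*N = N)
a(-6, v)*(-777 + t(-13)) = 0*(-777 - 13) = 0*(-790) = 0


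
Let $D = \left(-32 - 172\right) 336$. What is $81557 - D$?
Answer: $150101$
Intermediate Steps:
$D = -68544$ ($D = \left(-204\right) 336 = -68544$)
$81557 - D = 81557 - -68544 = 81557 + 68544 = 150101$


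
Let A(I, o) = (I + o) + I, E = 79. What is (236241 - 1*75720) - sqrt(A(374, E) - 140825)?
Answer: 160521 - I*sqrt(139998) ≈ 1.6052e+5 - 374.16*I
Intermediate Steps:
A(I, o) = o + 2*I
(236241 - 1*75720) - sqrt(A(374, E) - 140825) = (236241 - 1*75720) - sqrt((79 + 2*374) - 140825) = (236241 - 75720) - sqrt((79 + 748) - 140825) = 160521 - sqrt(827 - 140825) = 160521 - sqrt(-139998) = 160521 - I*sqrt(139998)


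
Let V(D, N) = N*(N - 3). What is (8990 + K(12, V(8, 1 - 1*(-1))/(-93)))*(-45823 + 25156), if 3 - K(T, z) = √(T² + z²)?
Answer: -185858331 + 13778*√311365/31 ≈ -1.8561e+8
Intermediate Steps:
V(D, N) = N*(-3 + N)
K(T, z) = 3 - √(T² + z²)
(8990 + K(12, V(8, 1 - 1*(-1))/(-93)))*(-45823 + 25156) = (8990 + (3 - √(12² + (((1 - 1*(-1))*(-3 + (1 - 1*(-1))))/(-93))²)))*(-45823 + 25156) = (8990 + (3 - √(144 + (((1 + 1)*(-3 + (1 + 1)))*(-1/93))²)))*(-20667) = (8990 + (3 - √(144 + ((2*(-3 + 2))*(-1/93))²)))*(-20667) = (8990 + (3 - √(144 + ((2*(-1))*(-1/93))²)))*(-20667) = (8990 + (3 - √(144 + (-2*(-1/93))²)))*(-20667) = (8990 + (3 - √(144 + (2/93)²)))*(-20667) = (8990 + (3 - √(144 + 4/8649)))*(-20667) = (8990 + (3 - √(1245460/8649)))*(-20667) = (8990 + (3 - 2*√311365/93))*(-20667) = (8993 - 2*√311365/93)*(-20667) = -185858331 + 13778*√311365/31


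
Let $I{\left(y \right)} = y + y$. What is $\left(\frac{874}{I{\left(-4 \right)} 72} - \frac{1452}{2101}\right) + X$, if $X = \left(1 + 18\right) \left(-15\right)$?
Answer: $- \frac{15798763}{55008} \approx -287.21$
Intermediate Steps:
$I{\left(y \right)} = 2 y$
$X = -285$ ($X = 19 \left(-15\right) = -285$)
$\left(\frac{874}{I{\left(-4 \right)} 72} - \frac{1452}{2101}\right) + X = \left(\frac{874}{2 \left(-4\right) 72} - \frac{1452}{2101}\right) - 285 = \left(\frac{874}{\left(-8\right) 72} - \frac{132}{191}\right) - 285 = \left(\frac{874}{-576} - \frac{132}{191}\right) - 285 = \left(874 \left(- \frac{1}{576}\right) - \frac{132}{191}\right) - 285 = \left(- \frac{437}{288} - \frac{132}{191}\right) - 285 = - \frac{121483}{55008} - 285 = - \frac{15798763}{55008}$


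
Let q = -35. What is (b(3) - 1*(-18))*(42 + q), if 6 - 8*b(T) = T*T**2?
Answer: 861/8 ≈ 107.63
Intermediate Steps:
b(T) = 3/4 - T**3/8 (b(T) = 3/4 - T*T**2/8 = 3/4 - T**3/8)
(b(3) - 1*(-18))*(42 + q) = ((3/4 - 1/8*3**3) - 1*(-18))*(42 - 35) = ((3/4 - 1/8*27) + 18)*7 = ((3/4 - 27/8) + 18)*7 = (-21/8 + 18)*7 = (123/8)*7 = 861/8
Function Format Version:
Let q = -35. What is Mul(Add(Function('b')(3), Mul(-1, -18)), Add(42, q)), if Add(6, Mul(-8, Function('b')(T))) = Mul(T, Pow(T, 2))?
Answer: Rational(861, 8) ≈ 107.63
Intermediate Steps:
Function('b')(T) = Add(Rational(3, 4), Mul(Rational(-1, 8), Pow(T, 3))) (Function('b')(T) = Add(Rational(3, 4), Mul(Rational(-1, 8), Mul(T, Pow(T, 2)))) = Add(Rational(3, 4), Mul(Rational(-1, 8), Pow(T, 3))))
Mul(Add(Function('b')(3), Mul(-1, -18)), Add(42, q)) = Mul(Add(Add(Rational(3, 4), Mul(Rational(-1, 8), Pow(3, 3))), Mul(-1, -18)), Add(42, -35)) = Mul(Add(Add(Rational(3, 4), Mul(Rational(-1, 8), 27)), 18), 7) = Mul(Add(Add(Rational(3, 4), Rational(-27, 8)), 18), 7) = Mul(Add(Rational(-21, 8), 18), 7) = Mul(Rational(123, 8), 7) = Rational(861, 8)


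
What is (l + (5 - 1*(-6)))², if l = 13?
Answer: 576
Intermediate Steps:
(l + (5 - 1*(-6)))² = (13 + (5 - 1*(-6)))² = (13 + (5 + 6))² = (13 + 11)² = 24² = 576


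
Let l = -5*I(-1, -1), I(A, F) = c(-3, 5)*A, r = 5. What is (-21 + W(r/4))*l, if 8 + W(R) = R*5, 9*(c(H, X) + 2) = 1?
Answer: 7735/36 ≈ 214.86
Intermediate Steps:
c(H, X) = -17/9 (c(H, X) = -2 + (⅑)*1 = -2 + ⅑ = -17/9)
I(A, F) = -17*A/9
l = -85/9 (l = -(-85)*(-1)/9 = -5*17/9 = -85/9 ≈ -9.4444)
W(R) = -8 + 5*R (W(R) = -8 + R*5 = -8 + 5*R)
(-21 + W(r/4))*l = (-21 + (-8 + 5*(5/4)))*(-85/9) = (-21 + (-8 + 25/4))*(-85/9) = (-21 - 7/4)*(-85/9) = -91/4*(-85/9) = 7735/36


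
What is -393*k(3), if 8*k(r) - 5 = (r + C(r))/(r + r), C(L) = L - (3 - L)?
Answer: -1179/4 ≈ -294.75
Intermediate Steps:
C(L) = -3 + 2*L (C(L) = L + (-3 + L) = -3 + 2*L)
k(r) = 5/8 + (-3 + 3*r)/(16*r) (k(r) = 5/8 + ((r + (-3 + 2*r))/(r + r))/8 = 5/8 + ((-3 + 3*r)/((2*r)))/8 = 5/8 + ((-3 + 3*r)*(1/(2*r)))/8 = 5/8 + ((-3 + 3*r)/(2*r))/8 = 5/8 + (-3 + 3*r)/(16*r))
-393*k(3) = -393*(-3 + 13*3)/(16*3) = -393*(-3 + 39)/(16*3) = -393*36/(16*3) = -393*3/4 = -1179/4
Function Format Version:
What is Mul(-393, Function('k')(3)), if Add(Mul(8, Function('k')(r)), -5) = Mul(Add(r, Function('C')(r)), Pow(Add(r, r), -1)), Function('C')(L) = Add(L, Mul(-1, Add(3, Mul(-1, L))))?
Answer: Rational(-1179, 4) ≈ -294.75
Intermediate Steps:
Function('C')(L) = Add(-3, Mul(2, L)) (Function('C')(L) = Add(L, Add(-3, L)) = Add(-3, Mul(2, L)))
Function('k')(r) = Add(Rational(5, 8), Mul(Rational(1, 16), Pow(r, -1), Add(-3, Mul(3, r)))) (Function('k')(r) = Add(Rational(5, 8), Mul(Rational(1, 8), Mul(Add(r, Add(-3, Mul(2, r))), Pow(Add(r, r), -1)))) = Add(Rational(5, 8), Mul(Rational(1, 8), Mul(Add(-3, Mul(3, r)), Pow(Mul(2, r), -1)))) = Add(Rational(5, 8), Mul(Rational(1, 8), Mul(Add(-3, Mul(3, r)), Mul(Rational(1, 2), Pow(r, -1))))) = Add(Rational(5, 8), Mul(Rational(1, 8), Mul(Rational(1, 2), Pow(r, -1), Add(-3, Mul(3, r))))) = Add(Rational(5, 8), Mul(Rational(1, 16), Pow(r, -1), Add(-3, Mul(3, r)))))
Mul(-393, Function('k')(3)) = Mul(-393, Mul(Rational(1, 16), Pow(3, -1), Add(-3, Mul(13, 3)))) = Mul(-393, Mul(Rational(1, 16), Rational(1, 3), Add(-3, 39))) = Mul(-393, Mul(Rational(1, 16), Rational(1, 3), 36)) = Mul(-393, Rational(3, 4)) = Rational(-1179, 4)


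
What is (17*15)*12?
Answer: 3060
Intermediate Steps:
(17*15)*12 = 255*12 = 3060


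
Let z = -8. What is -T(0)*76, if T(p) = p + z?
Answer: 608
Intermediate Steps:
T(p) = -8 + p (T(p) = p - 8 = -8 + p)
-T(0)*76 = -(-8 + 0)*76 = -1*(-8)*76 = 8*76 = 608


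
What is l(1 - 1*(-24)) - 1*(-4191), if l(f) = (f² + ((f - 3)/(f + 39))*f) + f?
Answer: 155187/32 ≈ 4849.6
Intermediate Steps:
l(f) = f + f² + f*(-3 + f)/(39 + f) (l(f) = (f² + ((-3 + f)/(39 + f))*f) + f = (f² + f*(-3 + f)/(39 + f)) + f = f + f² + f*(-3 + f)/(39 + f))
l(1 - 1*(-24)) - 1*(-4191) = (1 - 1*(-24))*(36 + (1 - 1*(-24))² + 41*(1 - 1*(-24)))/(39 + (1 - 1*(-24))) - 1*(-4191) = (1 + 24)*(36 + (1 + 24)² + 41*(1 + 24))/(39 + (1 + 24)) + 4191 = 25*(36 + 25² + 41*25)/(39 + 25) + 4191 = 25*(36 + 625 + 1025)/64 + 4191 = 25*(1/64)*1686 + 4191 = 21075/32 + 4191 = 155187/32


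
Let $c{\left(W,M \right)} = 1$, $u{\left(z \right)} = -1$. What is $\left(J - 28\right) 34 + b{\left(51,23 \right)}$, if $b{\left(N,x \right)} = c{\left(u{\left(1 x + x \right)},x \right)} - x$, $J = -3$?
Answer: $-1076$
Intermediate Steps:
$b{\left(N,x \right)} = 1 - x$
$\left(J - 28\right) 34 + b{\left(51,23 \right)} = \left(-3 - 28\right) 34 + \left(1 - 23\right) = \left(-31\right) 34 + \left(1 - 23\right) = -1054 - 22 = -1076$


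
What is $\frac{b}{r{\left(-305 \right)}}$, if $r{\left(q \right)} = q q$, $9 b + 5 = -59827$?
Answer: $- \frac{6648}{93025} \approx -0.071465$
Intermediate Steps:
$b = -6648$ ($b = - \frac{5}{9} + \frac{1}{9} \left(-59827\right) = - \frac{5}{9} - \frac{59827}{9} = -6648$)
$r{\left(q \right)} = q^{2}$
$\frac{b}{r{\left(-305 \right)}} = - \frac{6648}{\left(-305\right)^{2}} = - \frac{6648}{93025}$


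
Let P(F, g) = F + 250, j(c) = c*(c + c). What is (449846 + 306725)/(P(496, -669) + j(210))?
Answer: 756571/88946 ≈ 8.5060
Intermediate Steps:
j(c) = 2*c**2 (j(c) = c*(2*c) = 2*c**2)
P(F, g) = 250 + F
(449846 + 306725)/(P(496, -669) + j(210)) = (449846 + 306725)/((250 + 496) + 2*210**2) = 756571/(746 + 2*44100) = 756571/(746 + 88200) = 756571/88946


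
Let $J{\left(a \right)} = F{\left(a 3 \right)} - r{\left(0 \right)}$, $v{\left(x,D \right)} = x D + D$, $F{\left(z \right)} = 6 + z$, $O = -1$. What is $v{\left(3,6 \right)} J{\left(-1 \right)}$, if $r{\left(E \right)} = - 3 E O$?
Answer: $72$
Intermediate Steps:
$r{\left(E \right)} = 3 E$ ($r{\left(E \right)} = - 3 E \left(-1\right) = 3 E$)
$v{\left(x,D \right)} = D + D x$ ($v{\left(x,D \right)} = D x + D = D + D x$)
$J{\left(a \right)} = 6 + 3 a$ ($J{\left(a \right)} = \left(6 + a 3\right) - 3 \cdot 0 = \left(6 + 3 a\right) - 0 = \left(6 + 3 a\right) + 0 = 6 + 3 a$)
$v{\left(3,6 \right)} J{\left(-1 \right)} = 6 \left(1 + 3\right) \left(6 + 3 \left(-1\right)\right) = 6 \cdot 4 \left(6 - 3\right) = 24 \cdot 3 = 72$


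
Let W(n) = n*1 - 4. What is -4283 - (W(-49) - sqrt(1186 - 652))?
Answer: -4230 + sqrt(534) ≈ -4206.9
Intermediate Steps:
W(n) = -4 + n (W(n) = n - 4 = -4 + n)
-4283 - (W(-49) - sqrt(1186 - 652)) = -4283 - ((-4 - 49) - sqrt(1186 - 652)) = -4283 - (-53 - sqrt(534)) = -4283 + (53 + sqrt(534)) = -4230 + sqrt(534)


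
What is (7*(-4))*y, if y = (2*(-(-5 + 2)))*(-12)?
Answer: 2016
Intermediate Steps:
y = -72 (y = (2*(-1*(-3)))*(-12) = (2*3)*(-12) = 6*(-12) = -72)
(7*(-4))*y = (7*(-4))*(-72) = -28*(-72) = 2016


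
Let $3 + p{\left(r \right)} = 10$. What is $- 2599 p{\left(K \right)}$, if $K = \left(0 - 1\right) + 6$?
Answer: $-18193$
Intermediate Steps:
$K = 5$ ($K = -1 + 6 = 5$)
$p{\left(r \right)} = 7$ ($p{\left(r \right)} = -3 + 10 = 7$)
$- 2599 p{\left(K \right)} = \left(-2599\right) 7 = -18193$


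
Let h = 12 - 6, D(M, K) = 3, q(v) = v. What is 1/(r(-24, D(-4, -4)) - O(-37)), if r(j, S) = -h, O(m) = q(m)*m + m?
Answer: -1/1338 ≈ -0.00074738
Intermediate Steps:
h = 6
O(m) = m + m² (O(m) = m*m + m = m² + m = m + m²)
r(j, S) = -6 (r(j, S) = -1*6 = -6)
1/(r(-24, D(-4, -4)) - O(-37)) = 1/(-6 - (-37)*(1 - 37)) = 1/(-6 - (-37)*(-36)) = 1/(-6 - 1*1332) = 1/(-6 - 1332) = 1/(-1338) = -1/1338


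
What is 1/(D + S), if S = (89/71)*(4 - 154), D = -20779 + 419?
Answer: -71/1458910 ≈ -4.8666e-5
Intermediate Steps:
D = -20360
S = -13350/71 (S = (89*(1/71))*(-150) = (89/71)*(-150) = -13350/71 ≈ -188.03)
1/(D + S) = 1/(-20360 - 13350/71) = 1/(-1458910/71) = -71/1458910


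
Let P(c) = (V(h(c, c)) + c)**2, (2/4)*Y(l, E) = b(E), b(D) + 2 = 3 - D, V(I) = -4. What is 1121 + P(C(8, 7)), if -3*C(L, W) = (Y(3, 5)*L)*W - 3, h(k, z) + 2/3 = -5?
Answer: 202810/9 ≈ 22534.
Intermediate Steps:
h(k, z) = -17/3 (h(k, z) = -2/3 - 5 = -17/3)
b(D) = 1 - D (b(D) = -2 + (3 - D) = 1 - D)
Y(l, E) = 2 - 2*E (Y(l, E) = 2*(1 - E) = 2 - 2*E)
C(L, W) = 1 + 8*L*W/3 (C(L, W) = -(((2 - 2*5)*L)*W - 3)/3 = -(((2 - 10)*L)*W - 3)/3 = -((-8*L)*W - 3)/3 = -(-8*L*W - 3)/3 = -(-3 - 8*L*W)/3 = 1 + 8*L*W/3)
P(c) = (-4 + c)**2
1121 + P(C(8, 7)) = 1121 + (-4 + (1 + (8/3)*8*7))**2 = 1121 + (-4 + (1 + 448/3))**2 = 1121 + (-4 + 451/3)**2 = 1121 + (439/3)**2 = 1121 + 192721/9 = 202810/9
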